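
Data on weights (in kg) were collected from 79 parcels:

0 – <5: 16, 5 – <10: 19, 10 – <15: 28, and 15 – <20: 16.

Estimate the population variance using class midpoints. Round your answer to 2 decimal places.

Midpoints: 2.5, 7.5, 12.5, 17.5
n = 79, Σfm = 812.5, mean = 10.2848
Σfm² = 10443.75
Σf(m − x̄)² = Σfm² − (Σfm)²/n = 10443.75 − 812.5²/79 = 2087.3418
Population variance = 2087.3418 / 79 = 26.4220

26.42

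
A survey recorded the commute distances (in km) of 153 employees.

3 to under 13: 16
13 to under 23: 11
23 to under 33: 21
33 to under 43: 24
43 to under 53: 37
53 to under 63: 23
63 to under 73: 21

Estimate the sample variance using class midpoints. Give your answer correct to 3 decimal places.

Midpoints: 8, 18, 28, 38, 48, 58, 68
n = 153, Σfm = 6364, mean = 41.5948
Σfm² = 315432
Σf(m − x̄)² = Σfm² − (Σfm)²/n = 315432 − 6364²/153 = 50722.8758
Sample variance = 50722.8758 / 152 = 333.7031

333.703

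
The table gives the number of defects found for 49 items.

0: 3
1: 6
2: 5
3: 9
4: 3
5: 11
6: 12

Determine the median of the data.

Cumulative frequencies: 3, 9, 14, 23, 26, 37, 49
n = 49, so the median is the value in position (n+1)/2 = 25.
Position 25 falls at value 4.

4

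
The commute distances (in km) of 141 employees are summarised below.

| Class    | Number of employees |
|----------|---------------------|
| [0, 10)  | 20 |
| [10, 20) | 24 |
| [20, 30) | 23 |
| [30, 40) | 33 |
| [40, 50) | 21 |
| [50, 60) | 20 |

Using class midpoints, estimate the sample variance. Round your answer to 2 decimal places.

Midpoints: 5, 15, 25, 35, 45, 55
n = 141, Σfm = 4235, mean = 30.0355
Σfm² = 163725
Σf(m − x̄)² = Σfm² − (Σfm)²/n = 163725 − 4235²/141 = 36524.8227
Sample variance = 36524.8227 / 140 = 260.8916

260.89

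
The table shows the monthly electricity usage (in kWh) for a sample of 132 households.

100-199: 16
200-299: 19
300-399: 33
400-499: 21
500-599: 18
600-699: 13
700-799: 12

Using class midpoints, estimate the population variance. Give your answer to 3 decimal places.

Midpoints: 149.5, 249.5, 349.5, 449.5, 549.5, 649.5, 749.5
n = 132, Σfm = 55434, mean = 419.9545
Σfm² = 27474533
Σf(m − x̄)² = Σfm² − (Σfm)²/n = 27474533 − 55434²/132 = 4194772.7273
Population variance = 4194772.7273 / 132 = 31778.5813

31778.581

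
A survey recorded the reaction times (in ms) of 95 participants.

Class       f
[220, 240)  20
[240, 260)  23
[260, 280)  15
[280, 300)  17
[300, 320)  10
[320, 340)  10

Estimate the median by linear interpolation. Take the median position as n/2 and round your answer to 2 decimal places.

Cumulative frequencies: 20, 43, 58, 75, 85, 95
n = 95; position = n/2 = 47.5.
This falls in the class [260, 280): L = 260, F = 43, f = 15, h = 20.
Median ≈ 260 + ((47.5 − 43) / 15) × 20 = 266.0000

266.00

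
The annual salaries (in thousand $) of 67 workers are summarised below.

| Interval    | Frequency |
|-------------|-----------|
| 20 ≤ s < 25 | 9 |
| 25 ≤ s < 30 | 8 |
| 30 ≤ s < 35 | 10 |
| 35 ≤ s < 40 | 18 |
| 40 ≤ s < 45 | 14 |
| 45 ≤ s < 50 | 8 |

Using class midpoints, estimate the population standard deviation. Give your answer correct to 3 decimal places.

Midpoints: 22.5, 27.5, 32.5, 37.5, 42.5, 47.5
n = 67, Σfm = 2397.5, mean = 35.7836
Σfm² = 89818.75
Σf(m − x̄)² = Σfm² − (Σfm)²/n = 89818.75 − 2397.5²/67 = 4027.6119
Population variance = 4027.6119 / 67 = 60.1136
Standard deviation = √60.1136 = 7.7533

7.753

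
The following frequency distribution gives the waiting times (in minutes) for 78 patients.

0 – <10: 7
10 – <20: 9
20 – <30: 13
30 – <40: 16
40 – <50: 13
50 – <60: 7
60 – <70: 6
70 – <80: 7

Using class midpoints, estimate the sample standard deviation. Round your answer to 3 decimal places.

Midpoints: 5, 15, 25, 35, 45, 55, 65, 75
n = 78, Σfm = 2940, mean = 37.6923
Σfm² = 142150
Σf(m − x̄)² = Σfm² − (Σfm)²/n = 142150 − 2940²/78 = 31334.6154
Sample variance = 31334.6154 / 77 = 406.9431
Standard deviation = √406.9431 = 20.1728

20.173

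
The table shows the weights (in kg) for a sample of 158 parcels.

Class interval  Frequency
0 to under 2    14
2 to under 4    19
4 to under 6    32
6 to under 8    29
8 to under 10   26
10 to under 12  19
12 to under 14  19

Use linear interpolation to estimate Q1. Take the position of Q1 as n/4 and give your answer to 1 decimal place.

4.4

Cumulative frequencies: 14, 33, 65, 94, 120, 139, 158
n = 158; position = n/4 = 39.5.
This falls in the class 4 to under 6: L = 4, F = 33, f = 32, h = 2.
Lower quartile ≈ 4 + ((39.5 − 33) / 32) × 2 = 4.4062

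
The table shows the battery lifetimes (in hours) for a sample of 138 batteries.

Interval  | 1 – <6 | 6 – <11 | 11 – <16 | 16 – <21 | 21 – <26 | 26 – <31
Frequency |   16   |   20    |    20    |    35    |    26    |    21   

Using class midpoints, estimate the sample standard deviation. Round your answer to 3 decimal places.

Midpoints: 3.5, 8.5, 13.5, 18.5, 23.5, 28.5
n = 138, Σfm = 2353, mean = 17.0507
Σfm² = 48680.5
Σf(m − x̄)² = Σfm² − (Σfm)²/n = 48680.5 − 2353²/138 = 8560.1449
Sample variance = 8560.1449 / 137 = 62.4828
Standard deviation = √62.4828 = 7.9046

7.905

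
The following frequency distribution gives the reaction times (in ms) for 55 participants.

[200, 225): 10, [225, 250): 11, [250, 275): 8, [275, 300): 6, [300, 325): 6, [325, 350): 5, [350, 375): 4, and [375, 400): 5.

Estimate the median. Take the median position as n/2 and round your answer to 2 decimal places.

270.31

Cumulative frequencies: 10, 21, 29, 35, 41, 46, 50, 55
n = 55; position = n/2 = 27.5.
This falls in the class [250, 275): L = 250, F = 21, f = 8, h = 25.
Median ≈ 250 + ((27.5 − 21) / 8) × 25 = 270.3125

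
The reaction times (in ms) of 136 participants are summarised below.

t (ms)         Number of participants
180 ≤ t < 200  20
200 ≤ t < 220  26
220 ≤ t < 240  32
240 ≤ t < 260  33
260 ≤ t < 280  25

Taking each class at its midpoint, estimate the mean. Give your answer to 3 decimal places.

232.500

Midpoints: 190, 210, 230, 250, 270
Σfm = 20×190 + 26×210 + 32×230 + 33×250 + 25×270 = 31620
n = Σf = 136
Mean = 31620 / 136 = 232.5000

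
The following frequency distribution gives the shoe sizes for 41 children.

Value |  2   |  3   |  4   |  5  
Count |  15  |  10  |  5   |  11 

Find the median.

Cumulative frequencies: 15, 25, 30, 41
n = 41, so the median is the value in position (n+1)/2 = 21.
Position 21 falls at value 3.

3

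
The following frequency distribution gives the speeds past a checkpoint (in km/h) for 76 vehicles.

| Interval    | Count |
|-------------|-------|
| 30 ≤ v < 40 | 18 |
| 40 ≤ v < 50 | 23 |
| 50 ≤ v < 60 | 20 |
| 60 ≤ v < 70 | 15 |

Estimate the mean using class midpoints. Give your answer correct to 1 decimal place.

Midpoints: 35, 45, 55, 65
Σfm = 18×35 + 23×45 + 20×55 + 15×65 = 3740
n = Σf = 76
Mean = 3740 / 76 = 49.2105

49.2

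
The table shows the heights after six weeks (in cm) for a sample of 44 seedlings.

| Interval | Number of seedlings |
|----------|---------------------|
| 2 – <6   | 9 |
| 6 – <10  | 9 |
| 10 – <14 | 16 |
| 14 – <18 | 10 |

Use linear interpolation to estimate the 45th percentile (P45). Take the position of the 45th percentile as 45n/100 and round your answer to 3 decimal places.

Cumulative frequencies: 9, 18, 34, 44
n = 44; position = 45n/100 = 19.8.
This falls in the class 10 – <14: L = 10, F = 18, f = 16, h = 4.
45th percentile ≈ 10 + ((19.8 − 18) / 16) × 4 = 10.4500

10.450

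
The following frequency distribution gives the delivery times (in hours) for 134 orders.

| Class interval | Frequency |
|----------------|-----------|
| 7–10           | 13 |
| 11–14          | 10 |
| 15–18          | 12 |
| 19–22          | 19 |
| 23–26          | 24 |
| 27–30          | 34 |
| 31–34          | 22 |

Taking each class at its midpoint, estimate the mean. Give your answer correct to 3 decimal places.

23.097

Midpoints: 8.5, 12.5, 16.5, 20.5, 24.5, 28.5, 32.5
Σfm = 13×8.5 + 10×12.5 + 12×16.5 + 19×20.5 + 24×24.5 + 34×28.5 + 22×32.5 = 3095
n = Σf = 134
Mean = 3095 / 134 = 23.0970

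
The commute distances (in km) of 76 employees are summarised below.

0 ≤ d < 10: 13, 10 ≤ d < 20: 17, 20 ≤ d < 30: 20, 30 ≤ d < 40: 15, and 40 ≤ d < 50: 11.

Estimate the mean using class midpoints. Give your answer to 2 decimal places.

Midpoints: 5, 15, 25, 35, 45
Σfm = 13×5 + 17×15 + 20×25 + 15×35 + 11×45 = 1840
n = Σf = 76
Mean = 1840 / 76 = 24.2105

24.21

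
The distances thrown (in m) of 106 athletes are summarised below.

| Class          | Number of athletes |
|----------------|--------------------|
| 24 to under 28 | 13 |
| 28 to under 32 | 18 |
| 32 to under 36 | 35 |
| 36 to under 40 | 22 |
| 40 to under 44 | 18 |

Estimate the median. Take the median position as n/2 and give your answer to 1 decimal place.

Cumulative frequencies: 13, 31, 66, 88, 106
n = 106; position = n/2 = 53.
This falls in the class 32 to under 36: L = 32, F = 31, f = 35, h = 4.
Median ≈ 32 + ((53 − 31) / 35) × 4 = 34.5143

34.5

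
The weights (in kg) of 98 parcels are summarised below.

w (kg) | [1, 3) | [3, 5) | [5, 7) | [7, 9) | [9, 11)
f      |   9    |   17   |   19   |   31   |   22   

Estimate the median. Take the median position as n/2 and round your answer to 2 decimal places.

Cumulative frequencies: 9, 26, 45, 76, 98
n = 98; position = n/2 = 49.
This falls in the class [7, 9): L = 7, F = 45, f = 31, h = 2.
Median ≈ 7 + ((49 − 45) / 31) × 2 = 7.2581

7.26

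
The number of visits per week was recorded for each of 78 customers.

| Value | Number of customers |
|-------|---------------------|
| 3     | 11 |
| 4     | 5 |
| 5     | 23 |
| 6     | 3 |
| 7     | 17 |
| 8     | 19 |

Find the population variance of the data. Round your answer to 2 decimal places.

Values: 3, 4, 5, 6, 7, 8
n = 78, Σfx = 457, mean = 5.8590
Σfx² = 2911
Σf(x − x̄)² = Σfx² − (Σfx)²/n = 2911 − 457²/78 = 233.4487
Population variance = 233.4487 / 78 = 2.9929

2.99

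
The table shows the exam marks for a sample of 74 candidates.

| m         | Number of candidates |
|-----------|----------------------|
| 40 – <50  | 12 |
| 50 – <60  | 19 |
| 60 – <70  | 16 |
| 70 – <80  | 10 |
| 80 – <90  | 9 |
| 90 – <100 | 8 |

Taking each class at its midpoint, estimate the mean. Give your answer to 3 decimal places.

Midpoints: 45, 55, 65, 75, 85, 95
Σfm = 12×45 + 19×55 + 16×65 + 10×75 + 9×85 + 8×95 = 4900
n = Σf = 74
Mean = 4900 / 74 = 66.2162

66.216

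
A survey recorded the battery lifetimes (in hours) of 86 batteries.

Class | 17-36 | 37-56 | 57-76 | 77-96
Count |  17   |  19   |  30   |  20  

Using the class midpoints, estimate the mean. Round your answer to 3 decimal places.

Midpoints: 26.5, 46.5, 66.5, 86.5
Σfm = 17×26.5 + 19×46.5 + 30×66.5 + 20×86.5 = 5059
n = Σf = 86
Mean = 5059 / 86 = 58.8256

58.826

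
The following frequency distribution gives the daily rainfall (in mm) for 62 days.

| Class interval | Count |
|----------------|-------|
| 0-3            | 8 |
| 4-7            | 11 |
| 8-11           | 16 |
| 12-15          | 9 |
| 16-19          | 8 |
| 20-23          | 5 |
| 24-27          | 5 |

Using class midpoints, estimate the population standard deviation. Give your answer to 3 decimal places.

Midpoints: 1.5, 5.5, 9.5, 13.5, 17.5, 21.5, 25.5
n = 62, Σfm = 721, mean = 11.6290
Σfm² = 11447.5
Σf(m − x̄)² = Σfm² − (Σfm)²/n = 11447.5 − 721²/62 = 3062.9677
Population variance = 3062.9677 / 62 = 49.4027
Standard deviation = √49.4027 = 7.0287

7.029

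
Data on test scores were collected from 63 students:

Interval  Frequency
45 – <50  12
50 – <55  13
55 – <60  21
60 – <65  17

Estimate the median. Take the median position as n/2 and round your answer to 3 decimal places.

56.548

Cumulative frequencies: 12, 25, 46, 63
n = 63; position = n/2 = 31.5.
This falls in the class 55 – <60: L = 55, F = 25, f = 21, h = 5.
Median ≈ 55 + ((31.5 − 25) / 21) × 5 = 56.5476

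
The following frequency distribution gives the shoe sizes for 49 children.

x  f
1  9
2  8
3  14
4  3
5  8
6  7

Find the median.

Cumulative frequencies: 9, 17, 31, 34, 42, 49
n = 49, so the median is the value in position (n+1)/2 = 25.
Position 25 falls at value 3.

3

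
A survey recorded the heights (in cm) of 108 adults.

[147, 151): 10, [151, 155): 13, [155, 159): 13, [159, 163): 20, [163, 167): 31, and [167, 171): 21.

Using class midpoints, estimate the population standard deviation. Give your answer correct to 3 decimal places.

6.323

Midpoints: 149, 153, 157, 161, 165, 169
n = 108, Σfm = 17404, mean = 161.1481
Σfm² = 2808940
Σf(m − x̄)² = Σfm² − (Σfm)²/n = 2808940 − 17404²/108 = 4317.6296
Population variance = 4317.6296 / 108 = 39.9781
Standard deviation = √39.9781 = 6.3228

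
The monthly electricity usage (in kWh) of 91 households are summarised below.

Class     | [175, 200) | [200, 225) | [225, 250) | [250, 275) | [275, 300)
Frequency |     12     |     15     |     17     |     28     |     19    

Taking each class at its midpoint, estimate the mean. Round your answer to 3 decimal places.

244.918

Midpoints: 187.5, 212.5, 237.5, 262.5, 287.5
Σfm = 12×187.5 + 15×212.5 + 17×237.5 + 28×262.5 + 19×287.5 = 22287.5
n = Σf = 91
Mean = 22287.5 / 91 = 244.9176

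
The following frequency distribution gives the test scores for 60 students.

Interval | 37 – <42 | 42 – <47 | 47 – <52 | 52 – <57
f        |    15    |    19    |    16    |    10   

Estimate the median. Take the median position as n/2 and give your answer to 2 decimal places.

45.95

Cumulative frequencies: 15, 34, 50, 60
n = 60; position = n/2 = 30.
This falls in the class 42 – <47: L = 42, F = 15, f = 19, h = 5.
Median ≈ 42 + ((30 − 15) / 19) × 5 = 45.9474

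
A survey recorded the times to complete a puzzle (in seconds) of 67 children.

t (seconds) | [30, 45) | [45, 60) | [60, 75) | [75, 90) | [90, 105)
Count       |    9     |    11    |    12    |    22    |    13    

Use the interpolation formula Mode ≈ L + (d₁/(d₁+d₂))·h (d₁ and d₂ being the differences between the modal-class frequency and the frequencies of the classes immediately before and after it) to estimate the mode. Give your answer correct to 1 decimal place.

Modal class: [75, 90) (highest frequency 22).
d₁ = 22 − 12 = 10, d₂ = 22 − 13 = 9
Mode ≈ 75 + (10/(10+9)) × 15 = 75 + 7.8947 = 82.8947

82.9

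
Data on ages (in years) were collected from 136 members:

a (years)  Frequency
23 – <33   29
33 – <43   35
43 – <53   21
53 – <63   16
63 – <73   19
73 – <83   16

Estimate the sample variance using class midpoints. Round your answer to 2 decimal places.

Midpoints: 28, 38, 48, 58, 68, 78
n = 136, Σfm = 6618, mean = 48.6618
Σfm² = 360684
Σf(m − x̄)² = Σfm² − (Σfm)²/n = 360684 − 6618²/136 = 38640.4412
Sample variance = 38640.4412 / 135 = 286.2255

286.23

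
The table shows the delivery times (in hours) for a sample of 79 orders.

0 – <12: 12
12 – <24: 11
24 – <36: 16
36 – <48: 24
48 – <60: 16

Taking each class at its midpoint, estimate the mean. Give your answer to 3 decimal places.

33.190

Midpoints: 6, 18, 30, 42, 54
Σfm = 12×6 + 11×18 + 16×30 + 24×42 + 16×54 = 2622
n = Σf = 79
Mean = 2622 / 79 = 33.1899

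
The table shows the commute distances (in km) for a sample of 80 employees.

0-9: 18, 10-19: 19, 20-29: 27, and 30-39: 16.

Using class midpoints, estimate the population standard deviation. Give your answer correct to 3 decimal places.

10.487

Midpoints: 4.5, 14.5, 24.5, 34.5
n = 80, Σfm = 1570, mean = 19.6250
Σfm² = 39610
Σf(m − x̄)² = Σfm² − (Σfm)²/n = 39610 − 1570²/80 = 8798.7500
Population variance = 8798.7500 / 80 = 109.9844
Standard deviation = √109.9844 = 10.4873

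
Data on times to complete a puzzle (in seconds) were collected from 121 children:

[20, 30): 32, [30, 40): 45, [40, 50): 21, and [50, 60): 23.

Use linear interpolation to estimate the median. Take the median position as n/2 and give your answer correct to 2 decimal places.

36.33

Cumulative frequencies: 32, 77, 98, 121
n = 121; position = n/2 = 60.5.
This falls in the class [30, 40): L = 30, F = 32, f = 45, h = 10.
Median ≈ 30 + ((60.5 − 32) / 45) × 10 = 36.3333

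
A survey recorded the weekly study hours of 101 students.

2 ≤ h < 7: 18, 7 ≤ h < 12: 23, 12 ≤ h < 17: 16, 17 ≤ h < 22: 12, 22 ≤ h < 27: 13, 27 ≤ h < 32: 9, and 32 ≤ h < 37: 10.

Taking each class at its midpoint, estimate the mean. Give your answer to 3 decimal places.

16.777

Midpoints: 4.5, 9.5, 14.5, 19.5, 24.5, 29.5, 34.5
Σfm = 18×4.5 + 23×9.5 + 16×14.5 + 12×19.5 + 13×24.5 + 9×29.5 + 10×34.5 = 1694.5
n = Σf = 101
Mean = 1694.5 / 101 = 16.7772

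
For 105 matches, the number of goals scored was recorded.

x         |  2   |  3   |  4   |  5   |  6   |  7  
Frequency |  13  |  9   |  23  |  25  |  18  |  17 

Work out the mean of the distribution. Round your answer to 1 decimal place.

4.7

Values: 2, 3, 4, 5, 6, 7
Σfx = 13×2 + 9×3 + 23×4 + 25×5 + 18×6 + 17×7 = 497
n = Σf = 105
Mean = 497 / 105 = 4.7333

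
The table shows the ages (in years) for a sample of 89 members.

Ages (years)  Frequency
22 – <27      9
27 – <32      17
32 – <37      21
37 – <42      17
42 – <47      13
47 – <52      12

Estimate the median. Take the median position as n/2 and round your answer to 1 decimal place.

Cumulative frequencies: 9, 26, 47, 64, 77, 89
n = 89; position = n/2 = 44.5.
This falls in the class 32 – <37: L = 32, F = 26, f = 21, h = 5.
Median ≈ 32 + ((44.5 − 26) / 21) × 5 = 36.4048

36.4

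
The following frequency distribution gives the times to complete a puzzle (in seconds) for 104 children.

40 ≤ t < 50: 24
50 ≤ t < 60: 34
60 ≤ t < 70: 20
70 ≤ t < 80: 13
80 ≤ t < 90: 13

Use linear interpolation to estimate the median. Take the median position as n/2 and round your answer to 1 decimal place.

58.2

Cumulative frequencies: 24, 58, 78, 91, 104
n = 104; position = n/2 = 52.
This falls in the class 50 ≤ t < 60: L = 50, F = 24, f = 34, h = 10.
Median ≈ 50 + ((52 − 24) / 34) × 10 = 58.2353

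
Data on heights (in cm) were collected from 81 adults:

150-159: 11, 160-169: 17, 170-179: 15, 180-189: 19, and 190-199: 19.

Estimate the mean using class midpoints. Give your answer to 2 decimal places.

Midpoints: 154.5, 164.5, 174.5, 184.5, 194.5
Σfm = 11×154.5 + 17×164.5 + 15×174.5 + 19×184.5 + 19×194.5 = 14314.5
n = Σf = 81
Mean = 14314.5 / 81 = 176.7222

176.72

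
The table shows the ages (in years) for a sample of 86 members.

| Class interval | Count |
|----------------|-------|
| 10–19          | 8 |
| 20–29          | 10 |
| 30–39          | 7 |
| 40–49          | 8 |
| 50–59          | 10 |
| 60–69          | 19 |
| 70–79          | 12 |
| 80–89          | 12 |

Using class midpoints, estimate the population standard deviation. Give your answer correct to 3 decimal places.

Midpoints: 14.5, 24.5, 34.5, 44.5, 54.5, 64.5, 74.5, 84.5
n = 86, Σfm = 4637, mean = 53.9186
Σfm² = 292891.5
Σf(m − x̄)² = Σfm² − (Σfm)²/n = 292891.5 − 4637²/86 = 42870.9302
Population variance = 42870.9302 / 86 = 498.4992
Standard deviation = √498.4992 = 22.3271

22.327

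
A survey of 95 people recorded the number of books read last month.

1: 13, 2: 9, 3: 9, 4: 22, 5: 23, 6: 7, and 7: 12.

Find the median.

Cumulative frequencies: 13, 22, 31, 53, 76, 83, 95
n = 95, so the median is the value in position (n+1)/2 = 48.
Position 48 falls at value 4.

4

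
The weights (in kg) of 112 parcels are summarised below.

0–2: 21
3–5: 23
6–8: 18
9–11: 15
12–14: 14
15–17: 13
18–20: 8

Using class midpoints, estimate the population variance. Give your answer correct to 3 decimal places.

Midpoints: 1, 4, 7, 10, 13, 16, 19
n = 112, Σfm = 931, mean = 8.3125
Σfm² = 11353
Σf(m − x̄)² = Σfm² − (Σfm)²/n = 11353 − 931²/112 = 3614.0625
Population variance = 3614.0625 / 112 = 32.2684

32.268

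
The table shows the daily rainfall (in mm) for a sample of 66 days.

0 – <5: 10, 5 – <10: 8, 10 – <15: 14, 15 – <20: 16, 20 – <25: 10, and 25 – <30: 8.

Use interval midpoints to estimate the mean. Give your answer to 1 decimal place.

14.9

Midpoints: 2.5, 7.5, 12.5, 17.5, 22.5, 27.5
Σfm = 10×2.5 + 8×7.5 + 14×12.5 + 16×17.5 + 10×22.5 + 8×27.5 = 985
n = Σf = 66
Mean = 985 / 66 = 14.9242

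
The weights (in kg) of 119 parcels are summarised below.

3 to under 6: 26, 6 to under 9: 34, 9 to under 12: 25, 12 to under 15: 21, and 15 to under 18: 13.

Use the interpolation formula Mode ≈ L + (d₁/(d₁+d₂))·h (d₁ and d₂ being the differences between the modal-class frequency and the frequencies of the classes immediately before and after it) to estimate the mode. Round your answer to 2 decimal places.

Modal class: 6 to under 9 (highest frequency 34).
d₁ = 34 − 26 = 8, d₂ = 34 − 25 = 9
Mode ≈ 6 + (8/(8+9)) × 3 = 6 + 1.4118 = 7.4118

7.41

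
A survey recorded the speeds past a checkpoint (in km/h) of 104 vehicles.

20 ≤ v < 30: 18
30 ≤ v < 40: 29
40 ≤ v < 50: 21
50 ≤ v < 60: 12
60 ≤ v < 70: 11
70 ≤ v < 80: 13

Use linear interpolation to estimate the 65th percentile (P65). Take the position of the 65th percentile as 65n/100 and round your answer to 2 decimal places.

Cumulative frequencies: 18, 47, 68, 80, 91, 104
n = 104; position = 65n/100 = 67.6.
This falls in the class 40 ≤ v < 50: L = 40, F = 47, f = 21, h = 10.
65th percentile ≈ 40 + ((67.6 − 47) / 21) × 10 = 49.8095

49.81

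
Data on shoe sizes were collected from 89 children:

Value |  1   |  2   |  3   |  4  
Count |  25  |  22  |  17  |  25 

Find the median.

2

Cumulative frequencies: 25, 47, 64, 89
n = 89, so the median is the value in position (n+1)/2 = 45.
Position 45 falls at value 2.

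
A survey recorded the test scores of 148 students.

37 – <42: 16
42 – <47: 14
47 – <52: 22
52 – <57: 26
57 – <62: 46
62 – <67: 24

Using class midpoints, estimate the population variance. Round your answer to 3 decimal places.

61.468

Midpoints: 39.5, 44.5, 49.5, 54.5, 59.5, 64.5
n = 148, Σfm = 8046, mean = 54.3649
Σfm² = 446517
Σf(m − x̄)² = Σfm² − (Σfm)²/n = 446517 − 8046²/148 = 9097.2973
Population variance = 9097.2973 / 148 = 61.4682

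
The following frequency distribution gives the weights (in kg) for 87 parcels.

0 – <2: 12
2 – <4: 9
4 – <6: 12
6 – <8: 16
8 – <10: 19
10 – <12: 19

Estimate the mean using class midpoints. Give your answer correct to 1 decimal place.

Midpoints: 1, 3, 5, 7, 9, 11
Σfm = 12×1 + 9×3 + 12×5 + 16×7 + 19×9 + 19×11 = 591
n = Σf = 87
Mean = 591 / 87 = 6.7931

6.8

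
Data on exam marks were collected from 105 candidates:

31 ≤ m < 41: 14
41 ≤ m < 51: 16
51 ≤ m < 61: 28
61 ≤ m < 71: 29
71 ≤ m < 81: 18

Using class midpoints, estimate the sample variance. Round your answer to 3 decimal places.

162.308

Midpoints: 36, 46, 56, 66, 76
n = 105, Σfm = 6090, mean = 58.0000
Σfm² = 370100
Σf(m − x̄)² = Σfm² − (Σfm)²/n = 370100 − 6090²/105 = 16880.0000
Sample variance = 16880.0000 / 104 = 162.3077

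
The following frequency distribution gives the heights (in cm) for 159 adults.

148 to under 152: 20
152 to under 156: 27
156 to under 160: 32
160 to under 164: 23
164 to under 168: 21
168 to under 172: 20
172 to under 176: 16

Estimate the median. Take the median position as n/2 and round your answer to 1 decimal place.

160.1

Cumulative frequencies: 20, 47, 79, 102, 123, 143, 159
n = 159; position = n/2 = 79.5.
This falls in the class 160 to under 164: L = 160, F = 79, f = 23, h = 4.
Median ≈ 160 + ((79.5 − 79) / 23) × 4 = 160.0870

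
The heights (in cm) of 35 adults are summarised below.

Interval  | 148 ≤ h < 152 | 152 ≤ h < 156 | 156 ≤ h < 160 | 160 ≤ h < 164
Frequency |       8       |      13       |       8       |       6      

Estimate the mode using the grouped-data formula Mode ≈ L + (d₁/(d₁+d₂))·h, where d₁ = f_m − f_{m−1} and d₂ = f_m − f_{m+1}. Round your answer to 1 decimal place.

154.0

Modal class: 152 ≤ h < 156 (highest frequency 13).
d₁ = 13 − 8 = 5, d₂ = 13 − 8 = 5
Mode ≈ 152 + (5/(5+5)) × 4 = 152 + 2.0000 = 154.0000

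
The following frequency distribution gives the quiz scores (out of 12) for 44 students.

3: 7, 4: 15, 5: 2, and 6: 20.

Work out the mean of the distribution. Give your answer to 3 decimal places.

Values: 3, 4, 5, 6
Σfx = 7×3 + 15×4 + 2×5 + 20×6 = 211
n = Σf = 44
Mean = 211 / 44 = 4.7955

4.795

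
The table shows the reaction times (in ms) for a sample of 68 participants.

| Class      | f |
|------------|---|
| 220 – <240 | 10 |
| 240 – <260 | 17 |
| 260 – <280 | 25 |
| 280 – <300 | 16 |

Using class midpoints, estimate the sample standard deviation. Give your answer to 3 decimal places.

Midpoints: 230, 250, 270, 290
n = 68, Σfm = 17940, mean = 263.8235
Σfm² = 4759600
Σf(m − x̄)² = Σfm² − (Σfm)²/n = 4759600 − 17940²/68 = 26605.8824
Sample variance = 26605.8824 / 67 = 397.1027
Standard deviation = √397.1027 = 19.9274

19.927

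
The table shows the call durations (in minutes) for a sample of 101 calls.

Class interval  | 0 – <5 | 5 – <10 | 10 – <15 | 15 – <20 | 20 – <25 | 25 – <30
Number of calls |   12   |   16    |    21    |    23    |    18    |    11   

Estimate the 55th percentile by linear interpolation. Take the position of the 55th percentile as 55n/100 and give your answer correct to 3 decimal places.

Cumulative frequencies: 12, 28, 49, 72, 90, 101
n = 101; position = 55n/100 = 55.55.
This falls in the class 15 – <20: L = 15, F = 49, f = 23, h = 5.
55th percentile ≈ 15 + ((55.55 − 49) / 23) × 5 = 16.4239

16.424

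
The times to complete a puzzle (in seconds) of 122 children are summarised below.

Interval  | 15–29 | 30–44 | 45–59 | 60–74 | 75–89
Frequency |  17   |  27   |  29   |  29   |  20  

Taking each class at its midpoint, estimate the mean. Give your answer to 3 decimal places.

52.984

Midpoints: 22, 37, 52, 67, 82
Σfm = 17×22 + 27×37 + 29×52 + 29×67 + 20×82 = 6464
n = Σf = 122
Mean = 6464 / 122 = 52.9836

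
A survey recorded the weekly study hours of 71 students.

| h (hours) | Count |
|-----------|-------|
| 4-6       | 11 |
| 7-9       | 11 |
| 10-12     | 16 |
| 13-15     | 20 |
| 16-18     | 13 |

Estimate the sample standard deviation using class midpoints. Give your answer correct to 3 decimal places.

Midpoints: 5, 8, 11, 14, 17
n = 71, Σfm = 820, mean = 11.5493
Σfm² = 10592
Σf(m − x̄)² = Σfm² − (Σfm)²/n = 10592 − 820²/71 = 1121.5775
Sample variance = 1121.5775 / 70 = 16.0225
Standard deviation = √16.0225 = 4.0028

4.003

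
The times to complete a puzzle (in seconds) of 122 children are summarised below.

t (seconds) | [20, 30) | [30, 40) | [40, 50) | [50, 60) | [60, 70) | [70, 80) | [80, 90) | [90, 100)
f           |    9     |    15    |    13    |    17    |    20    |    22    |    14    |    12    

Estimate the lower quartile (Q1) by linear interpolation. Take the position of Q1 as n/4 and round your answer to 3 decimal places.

Cumulative frequencies: 9, 24, 37, 54, 74, 96, 110, 122
n = 122; position = n/4 = 30.5.
This falls in the class [40, 50): L = 40, F = 24, f = 13, h = 10.
Lower quartile ≈ 40 + ((30.5 − 24) / 13) × 10 = 45.0000

45.000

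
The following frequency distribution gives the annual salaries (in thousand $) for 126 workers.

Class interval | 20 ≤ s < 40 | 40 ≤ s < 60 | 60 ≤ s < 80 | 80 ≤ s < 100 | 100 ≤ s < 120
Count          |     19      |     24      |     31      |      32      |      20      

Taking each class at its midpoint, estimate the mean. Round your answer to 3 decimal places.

Midpoints: 30, 50, 70, 90, 110
Σfm = 19×30 + 24×50 + 31×70 + 32×90 + 20×110 = 9020
n = Σf = 126
Mean = 9020 / 126 = 71.5873

71.587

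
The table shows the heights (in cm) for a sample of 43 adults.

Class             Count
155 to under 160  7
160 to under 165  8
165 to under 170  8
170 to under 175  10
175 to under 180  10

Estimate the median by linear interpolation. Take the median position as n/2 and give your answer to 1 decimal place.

169.1

Cumulative frequencies: 7, 15, 23, 33, 43
n = 43; position = n/2 = 21.5.
This falls in the class 165 to under 170: L = 165, F = 15, f = 8, h = 5.
Median ≈ 165 + ((21.5 − 15) / 8) × 5 = 169.0625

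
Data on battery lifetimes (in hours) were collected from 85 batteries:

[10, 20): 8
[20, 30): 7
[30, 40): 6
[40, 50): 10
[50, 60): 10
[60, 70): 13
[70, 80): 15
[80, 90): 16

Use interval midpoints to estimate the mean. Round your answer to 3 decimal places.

56.882

Midpoints: 15, 25, 35, 45, 55, 65, 75, 85
Σfm = 8×15 + 7×25 + 6×35 + 10×45 + 10×55 + 13×65 + 15×75 + 16×85 = 4835
n = Σf = 85
Mean = 4835 / 85 = 56.8824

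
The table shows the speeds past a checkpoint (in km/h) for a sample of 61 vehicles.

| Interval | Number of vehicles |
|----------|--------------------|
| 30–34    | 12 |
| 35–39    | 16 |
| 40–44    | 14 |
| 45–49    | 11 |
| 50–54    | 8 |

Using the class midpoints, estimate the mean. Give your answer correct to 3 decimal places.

40.934

Midpoints: 32, 37, 42, 47, 52
Σfm = 12×32 + 16×37 + 14×42 + 11×47 + 8×52 = 2497
n = Σf = 61
Mean = 2497 / 61 = 40.9344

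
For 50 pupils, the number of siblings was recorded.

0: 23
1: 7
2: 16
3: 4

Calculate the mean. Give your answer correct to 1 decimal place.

Values: 0, 1, 2, 3
Σfx = 23×0 + 7×1 + 16×2 + 4×3 = 51
n = Σf = 50
Mean = 51 / 50 = 1.0200

1.0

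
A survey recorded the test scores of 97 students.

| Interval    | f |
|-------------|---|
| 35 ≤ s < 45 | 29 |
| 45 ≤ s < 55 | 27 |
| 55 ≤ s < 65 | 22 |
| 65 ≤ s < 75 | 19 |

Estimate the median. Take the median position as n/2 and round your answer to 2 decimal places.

52.22

Cumulative frequencies: 29, 56, 78, 97
n = 97; position = n/2 = 48.5.
This falls in the class 45 ≤ s < 55: L = 45, F = 29, f = 27, h = 10.
Median ≈ 45 + ((48.5 − 29) / 27) × 10 = 52.2222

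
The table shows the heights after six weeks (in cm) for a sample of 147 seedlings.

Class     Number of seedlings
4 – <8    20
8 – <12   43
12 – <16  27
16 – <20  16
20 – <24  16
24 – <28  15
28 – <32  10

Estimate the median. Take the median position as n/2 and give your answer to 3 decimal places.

13.556

Cumulative frequencies: 20, 63, 90, 106, 122, 137, 147
n = 147; position = n/2 = 73.5.
This falls in the class 12 – <16: L = 12, F = 63, f = 27, h = 4.
Median ≈ 12 + ((73.5 − 63) / 27) × 4 = 13.5556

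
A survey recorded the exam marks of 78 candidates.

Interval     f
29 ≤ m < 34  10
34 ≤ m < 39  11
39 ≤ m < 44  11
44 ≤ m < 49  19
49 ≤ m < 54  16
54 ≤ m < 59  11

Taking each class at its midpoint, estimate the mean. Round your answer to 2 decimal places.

Midpoints: 31.5, 36.5, 41.5, 46.5, 51.5, 56.5
Σfm = 10×31.5 + 11×36.5 + 11×41.5 + 19×46.5 + 16×51.5 + 11×56.5 = 3502
n = Σf = 78
Mean = 3502 / 78 = 44.8974

44.90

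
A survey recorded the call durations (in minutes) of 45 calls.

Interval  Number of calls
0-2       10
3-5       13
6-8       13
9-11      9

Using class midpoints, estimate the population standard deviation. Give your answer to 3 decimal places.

3.137

Midpoints: 1, 4, 7, 10
n = 45, Σfm = 243, mean = 5.4000
Σfm² = 1755
Σf(m − x̄)² = Σfm² − (Σfm)²/n = 1755 − 243²/45 = 442.8000
Population variance = 442.8000 / 45 = 9.8400
Standard deviation = √9.8400 = 3.1369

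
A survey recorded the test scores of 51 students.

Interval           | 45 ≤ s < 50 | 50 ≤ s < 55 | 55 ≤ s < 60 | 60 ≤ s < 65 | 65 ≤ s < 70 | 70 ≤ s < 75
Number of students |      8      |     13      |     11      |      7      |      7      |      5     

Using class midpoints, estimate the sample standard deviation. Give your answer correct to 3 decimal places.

Midpoints: 47.5, 52.5, 57.5, 62.5, 67.5, 72.5
n = 51, Σfm = 2967.5, mean = 58.1863
Σfm² = 175768.75
Σf(m − x̄)² = Σfm² − (Σfm)²/n = 175768.75 − 2967.5²/51 = 3100.9804
Sample variance = 3100.9804 / 50 = 62.0196
Standard deviation = √62.0196 = 7.8753

7.875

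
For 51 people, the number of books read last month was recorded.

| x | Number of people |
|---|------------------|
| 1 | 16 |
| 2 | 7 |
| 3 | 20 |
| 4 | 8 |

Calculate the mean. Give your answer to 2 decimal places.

Values: 1, 2, 3, 4
Σfx = 16×1 + 7×2 + 20×3 + 8×4 = 122
n = Σf = 51
Mean = 122 / 51 = 2.3922

2.39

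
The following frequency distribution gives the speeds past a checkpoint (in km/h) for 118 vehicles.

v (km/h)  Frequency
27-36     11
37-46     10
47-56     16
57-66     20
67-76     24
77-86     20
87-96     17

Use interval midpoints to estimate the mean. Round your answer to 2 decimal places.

Midpoints: 31.5, 41.5, 51.5, 61.5, 71.5, 81.5, 91.5
Σfm = 11×31.5 + 10×41.5 + 16×51.5 + 20×61.5 + 24×71.5 + 20×81.5 + 17×91.5 = 7717
n = Σf = 118
Mean = 7717 / 118 = 65.3983

65.40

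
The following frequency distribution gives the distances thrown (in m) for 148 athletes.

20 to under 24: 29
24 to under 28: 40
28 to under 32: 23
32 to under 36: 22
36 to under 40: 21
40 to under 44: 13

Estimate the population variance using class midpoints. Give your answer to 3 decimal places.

Midpoints: 22, 26, 30, 34, 38, 42
n = 148, Σfm = 4460, mean = 30.1351
Σfm² = 140464
Σf(m − x̄)² = Σfm² − (Σfm)²/n = 140464 − 4460²/148 = 6061.2973
Population variance = 6061.2973 / 148 = 40.9547

40.955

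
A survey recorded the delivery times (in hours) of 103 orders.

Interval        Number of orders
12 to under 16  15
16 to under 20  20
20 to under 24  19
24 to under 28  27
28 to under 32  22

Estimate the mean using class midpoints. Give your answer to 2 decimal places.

Midpoints: 14, 18, 22, 26, 30
Σfm = 15×14 + 20×18 + 19×22 + 27×26 + 22×30 = 2350
n = Σf = 103
Mean = 2350 / 103 = 22.8155

22.82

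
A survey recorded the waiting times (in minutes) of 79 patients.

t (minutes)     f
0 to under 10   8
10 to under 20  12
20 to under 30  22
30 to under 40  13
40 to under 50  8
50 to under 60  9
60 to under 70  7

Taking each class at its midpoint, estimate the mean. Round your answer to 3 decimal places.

Midpoints: 5, 15, 25, 35, 45, 55, 65
Σfm = 8×5 + 12×15 + 22×25 + 13×35 + 8×45 + 9×55 + 7×65 = 2535
n = Σf = 79
Mean = 2535 / 79 = 32.0886

32.089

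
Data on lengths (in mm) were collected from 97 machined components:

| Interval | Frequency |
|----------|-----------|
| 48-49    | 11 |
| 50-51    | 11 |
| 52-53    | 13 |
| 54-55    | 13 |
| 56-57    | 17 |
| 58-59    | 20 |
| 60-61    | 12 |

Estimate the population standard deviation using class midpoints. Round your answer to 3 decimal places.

Midpoints: 48.5, 50.5, 52.5, 54.5, 56.5, 58.5, 60.5
n = 97, Σfm = 5336.5, mean = 55.0155
Σfm² = 295008.25
Σf(m − x̄)² = Σfm² − (Σfm)²/n = 295008.25 − 5336.5²/97 = 1418.2268
Population variance = 1418.2268 / 97 = 14.6209
Standard deviation = √14.6209 = 3.8237

3.824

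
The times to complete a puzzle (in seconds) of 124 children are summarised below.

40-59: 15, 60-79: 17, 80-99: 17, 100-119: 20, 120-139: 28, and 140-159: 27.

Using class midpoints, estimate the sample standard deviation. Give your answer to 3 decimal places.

33.950

Midpoints: 49.5, 69.5, 89.5, 109.5, 129.5, 149.5
n = 124, Σfm = 13298, mean = 107.2419
Σfm² = 1567871
Σf(m − x̄)² = Σfm² − (Σfm)²/n = 1567871 − 13298²/124 = 141767.7419
Sample variance = 141767.7419 / 123 = 1152.5833
Standard deviation = √1152.5833 = 33.9497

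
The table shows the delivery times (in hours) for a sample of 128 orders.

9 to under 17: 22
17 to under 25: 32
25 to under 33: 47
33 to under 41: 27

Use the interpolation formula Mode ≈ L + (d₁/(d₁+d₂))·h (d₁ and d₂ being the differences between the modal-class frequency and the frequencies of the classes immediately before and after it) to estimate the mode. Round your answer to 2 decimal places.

28.43

Modal class: 25 to under 33 (highest frequency 47).
d₁ = 47 − 32 = 15, d₂ = 47 − 27 = 20
Mode ≈ 25 + (15/(15+20)) × 8 = 25 + 3.4286 = 28.4286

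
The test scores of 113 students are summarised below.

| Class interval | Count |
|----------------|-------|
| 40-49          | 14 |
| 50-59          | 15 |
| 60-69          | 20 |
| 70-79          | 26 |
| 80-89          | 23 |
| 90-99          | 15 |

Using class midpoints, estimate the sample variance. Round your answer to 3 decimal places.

Midpoints: 44.5, 54.5, 64.5, 74.5, 84.5, 94.5
n = 113, Σfm = 8028.5, mean = 71.0487
Σfm² = 597968.25
Σf(m − x̄)² = Σfm² − (Σfm)²/n = 597968.25 − 8028.5²/113 = 27553.9823
Sample variance = 27553.9823 / 112 = 246.0177

246.018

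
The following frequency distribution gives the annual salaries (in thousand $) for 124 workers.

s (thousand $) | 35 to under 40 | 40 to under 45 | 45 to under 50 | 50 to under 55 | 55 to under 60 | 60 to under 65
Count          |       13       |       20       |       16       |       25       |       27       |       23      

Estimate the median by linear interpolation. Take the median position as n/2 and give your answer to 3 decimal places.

52.600

Cumulative frequencies: 13, 33, 49, 74, 101, 124
n = 124; position = n/2 = 62.
This falls in the class 50 to under 55: L = 50, F = 49, f = 25, h = 5.
Median ≈ 50 + ((62 − 49) / 25) × 5 = 52.6000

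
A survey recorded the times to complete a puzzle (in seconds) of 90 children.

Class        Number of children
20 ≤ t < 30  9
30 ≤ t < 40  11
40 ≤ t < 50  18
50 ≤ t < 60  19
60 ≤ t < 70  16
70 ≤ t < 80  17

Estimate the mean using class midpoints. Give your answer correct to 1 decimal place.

53.1

Midpoints: 25, 35, 45, 55, 65, 75
Σfm = 9×25 + 11×35 + 18×45 + 19×55 + 16×65 + 17×75 = 4780
n = Σf = 90
Mean = 4780 / 90 = 53.1111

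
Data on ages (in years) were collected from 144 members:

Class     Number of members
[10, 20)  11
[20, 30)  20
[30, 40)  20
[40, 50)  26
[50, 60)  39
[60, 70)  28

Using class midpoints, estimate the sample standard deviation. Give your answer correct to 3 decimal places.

15.644

Midpoints: 15, 25, 35, 45, 55, 65
n = 144, Σfm = 6500, mean = 45.1389
Σfm² = 328400
Σf(m − x̄)² = Σfm² − (Σfm)²/n = 328400 − 6500²/144 = 34997.2222
Sample variance = 34997.2222 / 143 = 244.7358
Standard deviation = √244.7358 = 15.6440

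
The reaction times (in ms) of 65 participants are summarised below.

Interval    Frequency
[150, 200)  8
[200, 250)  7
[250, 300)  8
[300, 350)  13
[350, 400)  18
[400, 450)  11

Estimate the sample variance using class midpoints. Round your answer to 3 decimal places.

Midpoints: 175, 225, 275, 325, 375, 425
n = 65, Σfm = 20825, mean = 320.3846
Σfm² = 7095625
Σf(m − x̄)² = Σfm² − (Σfm)²/n = 7095625 − 20825²/65 = 423615.3846
Sample variance = 423615.3846 / 64 = 6618.9904

6618.990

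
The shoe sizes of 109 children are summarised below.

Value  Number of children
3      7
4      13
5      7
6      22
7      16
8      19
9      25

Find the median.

Cumulative frequencies: 7, 20, 27, 49, 65, 84, 109
n = 109, so the median is the value in position (n+1)/2 = 55.
Position 55 falls at value 7.

7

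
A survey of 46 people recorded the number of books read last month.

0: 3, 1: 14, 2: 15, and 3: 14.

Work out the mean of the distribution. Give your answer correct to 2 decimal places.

Values: 0, 1, 2, 3
Σfx = 3×0 + 14×1 + 15×2 + 14×3 = 86
n = Σf = 46
Mean = 86 / 46 = 1.8696

1.87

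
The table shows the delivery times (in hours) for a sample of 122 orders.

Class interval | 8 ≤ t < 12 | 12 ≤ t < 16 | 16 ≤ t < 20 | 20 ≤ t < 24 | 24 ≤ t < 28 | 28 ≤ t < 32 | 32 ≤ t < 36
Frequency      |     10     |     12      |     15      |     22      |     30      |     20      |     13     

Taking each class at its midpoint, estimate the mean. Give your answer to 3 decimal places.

23.311

Midpoints: 10, 14, 18, 22, 26, 30, 34
Σfm = 10×10 + 12×14 + 15×18 + 22×22 + 30×26 + 20×30 + 13×34 = 2844
n = Σf = 122
Mean = 2844 / 122 = 23.3115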